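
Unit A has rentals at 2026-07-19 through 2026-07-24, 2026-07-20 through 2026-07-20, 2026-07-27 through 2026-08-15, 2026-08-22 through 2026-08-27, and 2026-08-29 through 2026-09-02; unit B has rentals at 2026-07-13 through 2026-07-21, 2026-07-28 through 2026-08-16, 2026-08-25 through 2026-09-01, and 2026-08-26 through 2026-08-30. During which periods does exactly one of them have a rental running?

2026-07-13 through 2026-07-18, 2026-07-22 through 2026-07-24, 2026-07-27 through 2026-07-27, 2026-08-16 through 2026-08-16, 2026-08-22 through 2026-08-24, 2026-08-28 through 2026-08-28, 2026-09-02 through 2026-09-02

A, merged: 2026-07-19 through 2026-07-24, 2026-07-27 through 2026-08-15, 2026-08-22 through 2026-08-27, 2026-08-29 through 2026-09-02.
B, merged: 2026-07-13 through 2026-07-21, 2026-07-28 through 2026-08-16, 2026-08-25 through 2026-09-01.
A but not B: 2026-07-22 through 2026-07-24, 2026-07-27 through 2026-07-27, 2026-08-22 through 2026-08-24, 2026-09-02 through 2026-09-02.
B but not A: 2026-07-13 through 2026-07-18, 2026-08-16 through 2026-08-16, 2026-08-28 through 2026-08-28.
Combining gives A △ B.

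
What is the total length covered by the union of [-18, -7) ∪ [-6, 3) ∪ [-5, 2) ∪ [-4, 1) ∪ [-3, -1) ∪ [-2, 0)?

20

Merged: [-18, -7), [-6, 3).
Lengths: 11 + 9 = 20.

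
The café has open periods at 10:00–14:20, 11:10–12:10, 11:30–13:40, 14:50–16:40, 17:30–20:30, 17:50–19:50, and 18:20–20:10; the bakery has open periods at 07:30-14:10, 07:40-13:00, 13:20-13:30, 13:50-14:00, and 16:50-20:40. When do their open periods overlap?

10:00–14:10, 17:30–20:30

Merge the first list: 10:00–14:20, 14:50–16:40, 17:30–20:30.
Merge the second list: 07:30–14:10, 16:50–20:40.
10:00–14:20 overlaps B on 10:00–14:10.
14:50–16:40 falls entirely outside B.
17:30–20:30 overlaps B on 17:30–20:30.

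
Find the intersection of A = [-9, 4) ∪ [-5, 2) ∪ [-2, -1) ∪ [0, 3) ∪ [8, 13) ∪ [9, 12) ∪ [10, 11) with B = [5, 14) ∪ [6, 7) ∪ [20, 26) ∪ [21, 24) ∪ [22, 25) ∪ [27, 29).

[8, 13)

Merge the first list: [-9, 4), [8, 13).
Merge the second list: [5, 14), [20, 26), [27, 29).
[-9, 4) falls entirely outside B.
[8, 13) overlaps B on [8, 13).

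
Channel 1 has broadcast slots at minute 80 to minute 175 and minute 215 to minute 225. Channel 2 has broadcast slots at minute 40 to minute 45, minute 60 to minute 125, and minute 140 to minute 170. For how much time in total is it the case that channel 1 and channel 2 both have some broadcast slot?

A ∩ B = minute 80 to minute 125, minute 140 to minute 170.
Total: 45 minutes + 30 minutes = 75 minutes.

75 minutes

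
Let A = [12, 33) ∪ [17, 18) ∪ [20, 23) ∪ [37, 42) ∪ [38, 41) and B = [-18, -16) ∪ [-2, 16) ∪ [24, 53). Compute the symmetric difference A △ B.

Merge the first list: [12, 33), [37, 42).
A but not B: [16, 24).
B but not A: [-18, -16), [-2, 12), [33, 37), [42, 53).
Combining gives A △ B.

[-18, -16) ∪ [-2, 12) ∪ [16, 24) ∪ [33, 37) ∪ [42, 53)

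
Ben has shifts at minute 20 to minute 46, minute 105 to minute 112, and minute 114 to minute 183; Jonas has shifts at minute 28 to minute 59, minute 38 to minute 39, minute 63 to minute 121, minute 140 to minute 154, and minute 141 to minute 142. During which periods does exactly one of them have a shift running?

minute 20 to minute 28, minute 46 to minute 59, minute 63 to minute 105, minute 112 to minute 114, minute 121 to minute 140, minute 154 to minute 183

Merge the second list: minute 28 to minute 59, minute 63 to minute 121, minute 140 to minute 154.
A but not B: minute 20 to minute 28, minute 121 to minute 140, minute 154 to minute 183.
B but not A: minute 46 to minute 59, minute 63 to minute 105, minute 112 to minute 114.
Combining gives A △ B.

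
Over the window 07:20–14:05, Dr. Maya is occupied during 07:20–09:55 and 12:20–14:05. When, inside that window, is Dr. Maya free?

Covered (merged): 07:20–09:55, 12:20–14:05.
Complement within 07:20–14:05: 09:55–12:20.

09:55–12:20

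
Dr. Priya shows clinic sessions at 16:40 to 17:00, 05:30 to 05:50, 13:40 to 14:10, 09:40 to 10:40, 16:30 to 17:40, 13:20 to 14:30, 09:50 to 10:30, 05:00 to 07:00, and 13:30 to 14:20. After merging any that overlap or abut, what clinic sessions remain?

Sort by start: 05:00–07:00, 05:30–05:50, 09:40–10:40, 09:50–10:30, 13:20–14:30, 13:30–14:20, 13:40–14:10, 16:30–17:40, 16:40–17:00.
05:30–05:50 overlaps/touches 05:00–07:00 → extend to 05:00–07:00.
09:40–10:40 is disjoint → start new block.
09:50–10:30 overlaps/touches 09:40–10:40 → extend to 09:40–10:40.
13:20–14:30 is disjoint → start new block.
13:30–14:20 overlaps/touches 13:20–14:30 → extend to 13:20–14:30.
13:40–14:10 overlaps/touches 13:20–14:30 → extend to 13:20–14:30.
16:30–17:40 is disjoint → start new block.
16:40–17:00 overlaps/touches 16:30–17:40 → extend to 16:30–17:40.

05:00–07:00, 09:40–10:40, 13:20–14:30, 16:30–17:40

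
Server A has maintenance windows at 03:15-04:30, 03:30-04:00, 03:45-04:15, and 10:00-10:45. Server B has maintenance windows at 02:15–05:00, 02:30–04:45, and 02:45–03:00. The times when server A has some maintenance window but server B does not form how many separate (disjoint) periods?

A, merged: 03:15–04:30, 10:00–10:45.
B, merged: 02:15–05:00.
A \ B = 10:00–10:45.
That is 1 disjoint piece.

1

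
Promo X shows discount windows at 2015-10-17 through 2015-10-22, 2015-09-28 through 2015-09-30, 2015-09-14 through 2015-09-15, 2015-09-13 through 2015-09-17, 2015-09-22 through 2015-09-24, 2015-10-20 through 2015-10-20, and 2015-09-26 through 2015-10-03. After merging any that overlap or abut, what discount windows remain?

2015-09-13 through 2015-09-17, 2015-09-22 through 2015-09-24, 2015-09-26 through 2015-10-03, 2015-10-17 through 2015-10-22

Sort by start: 2015-09-13 through 2015-09-17, 2015-09-14 through 2015-09-15, 2015-09-22 through 2015-09-24, 2015-09-26 through 2015-10-03, 2015-09-28 through 2015-09-30, 2015-10-17 through 2015-10-22, 2015-10-20 through 2015-10-20.
2015-09-14 through 2015-09-15 overlaps/touches 2015-09-13 through 2015-09-17 → extend to 2015-09-13 through 2015-09-17.
2015-09-22 through 2015-09-24 is disjoint → start new block.
2015-09-26 through 2015-10-03 is disjoint → start new block.
2015-09-28 through 2015-09-30 overlaps/touches 2015-09-26 through 2015-10-03 → extend to 2015-09-26 through 2015-10-03.
2015-10-17 through 2015-10-22 is disjoint → start new block.
2015-10-20 through 2015-10-20 overlaps/touches 2015-10-17 through 2015-10-22 → extend to 2015-10-17 through 2015-10-22.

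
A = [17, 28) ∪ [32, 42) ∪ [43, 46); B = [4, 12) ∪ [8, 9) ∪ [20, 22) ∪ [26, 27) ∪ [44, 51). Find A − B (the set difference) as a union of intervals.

[17, 20) ∪ [22, 26) ∪ [27, 28) ∪ [32, 42) ∪ [43, 44)

Merge the second list: [4, 12), [20, 22), [26, 27), [44, 51).
[17, 28) \ B = [17, 20), [22, 26), [27, 28).
[32, 42): nothing removed.
[43, 46) \ B = [43, 44).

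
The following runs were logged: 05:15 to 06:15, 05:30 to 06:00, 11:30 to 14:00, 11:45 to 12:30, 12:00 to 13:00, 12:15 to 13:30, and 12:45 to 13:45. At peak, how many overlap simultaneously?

4

At 12:15, 4 of the intervals are simultaneously active.
No point has more.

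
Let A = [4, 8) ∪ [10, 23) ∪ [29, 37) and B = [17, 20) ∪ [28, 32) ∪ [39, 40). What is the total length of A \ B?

A \ B = [4, 8), [10, 17), [20, 23), [32, 37).
Total: 4 + 7 + 3 + 5 = 19.

19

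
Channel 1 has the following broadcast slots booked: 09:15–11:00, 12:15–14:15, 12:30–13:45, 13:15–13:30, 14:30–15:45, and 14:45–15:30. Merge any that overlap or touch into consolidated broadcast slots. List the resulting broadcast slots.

09:15-11:00, 12:15-14:15, 14:30-15:45

12:15-14:15 is disjoint → start new block.
12:30-13:45 overlaps/touches 12:15-14:15 → extend to 12:15-14:15.
13:15-13:30 overlaps/touches 12:15-14:15 → extend to 12:15-14:15.
14:30-15:45 is disjoint → start new block.
14:45-15:30 overlaps/touches 14:30-15:45 → extend to 14:30-15:45.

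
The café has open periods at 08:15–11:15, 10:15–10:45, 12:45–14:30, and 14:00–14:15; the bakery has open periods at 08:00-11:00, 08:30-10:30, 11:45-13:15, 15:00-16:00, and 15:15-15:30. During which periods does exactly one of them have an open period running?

08:00–08:15, 11:00–11:15, 11:45–12:45, 13:15–14:30, 15:00–16:00

Merge the first list: 08:15–11:15, 12:45–14:30.
Merge the second list: 08:00–11:00, 11:45–13:15, 15:00–16:00.
Only in the first: 11:00–11:15, 13:15–14:30.
Only in the second: 08:00–08:15, 11:45–12:45, 15:00–16:00.
Together these are the periods covered by exactly one.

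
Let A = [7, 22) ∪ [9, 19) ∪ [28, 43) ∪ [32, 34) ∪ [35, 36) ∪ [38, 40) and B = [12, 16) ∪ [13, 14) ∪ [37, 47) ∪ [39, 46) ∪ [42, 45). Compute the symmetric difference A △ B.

Merge the first list: [7, 22), [28, 43).
Merge the second list: [12, 16), [37, 47).
Only in the first: [7, 12), [16, 22), [28, 37).
Only in the second: [43, 47).
Together these are the periods covered by exactly one.

[7, 12) ∪ [16, 22) ∪ [28, 37) ∪ [43, 47)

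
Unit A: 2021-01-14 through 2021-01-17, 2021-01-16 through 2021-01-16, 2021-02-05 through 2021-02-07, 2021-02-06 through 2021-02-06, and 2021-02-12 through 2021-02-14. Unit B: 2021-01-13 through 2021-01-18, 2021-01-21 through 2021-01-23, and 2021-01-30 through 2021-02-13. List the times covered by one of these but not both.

First set merges to 2021-01-14 through 2021-01-17, 2021-02-05 through 2021-02-07, 2021-02-12 through 2021-02-14.
Only in the first: 2021-02-14 through 2021-02-14.
Only in the second: 2021-01-13 through 2021-01-13, 2021-01-18 through 2021-01-18, 2021-01-21 through 2021-01-23, 2021-01-30 through 2021-02-04, 2021-02-08 through 2021-02-11.
Together these are the periods covered by exactly one.

2021-01-13 through 2021-01-13, 2021-01-18 through 2021-01-18, 2021-01-21 through 2021-01-23, 2021-01-30 through 2021-02-04, 2021-02-08 through 2021-02-11, 2021-02-14 through 2021-02-14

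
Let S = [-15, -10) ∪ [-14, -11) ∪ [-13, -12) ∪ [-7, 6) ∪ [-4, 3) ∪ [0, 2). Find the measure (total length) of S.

18

Merged: [-15, -10), [-7, 6).
Lengths: 5 + 13 = 18.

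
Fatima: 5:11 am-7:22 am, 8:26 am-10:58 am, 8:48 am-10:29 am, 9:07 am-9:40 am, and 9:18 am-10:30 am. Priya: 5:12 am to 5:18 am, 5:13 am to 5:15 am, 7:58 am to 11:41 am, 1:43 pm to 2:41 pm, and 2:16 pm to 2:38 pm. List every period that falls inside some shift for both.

5:12 am-5:18 am, 8:26 am-10:58 am

A, merged: 5:11 am-7:22 am, 8:26 am-10:58 am.
B, merged: 5:12 am-5:18 am, 7:58 am-11:41 am, 1:43 pm-2:41 pm.
5:11 am-7:22 am meets the second set on 5:12 am-5:18 am.
8:26 am-10:58 am meets the second set on 8:26 am-10:58 am.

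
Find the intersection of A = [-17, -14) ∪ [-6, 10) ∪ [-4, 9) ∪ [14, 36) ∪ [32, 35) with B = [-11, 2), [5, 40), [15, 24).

[-6, 2) ∪ [5, 10) ∪ [14, 36)

A, merged: [-17, -14), [-6, 10), [14, 36).
B, merged: [-11, 2), [5, 40).
[-17, -14): no overlap with the second set.
[-6, 10) meets the second set on [-6, 2), [5, 10).
[14, 36) meets the second set on [14, 36).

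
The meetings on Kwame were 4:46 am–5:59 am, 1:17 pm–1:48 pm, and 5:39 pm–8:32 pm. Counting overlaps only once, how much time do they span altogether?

Merged: 4:46 am-5:59 am, 1:17 pm-1:48 pm, 5:39 pm-8:32 pm.
Lengths: 1 h 13 min + 31 min + 2 h 53 min = 4 h 37 min.

4 h 37 min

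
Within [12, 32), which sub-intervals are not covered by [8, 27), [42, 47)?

[27, 32)

Covered (merged): [8, 27), [42, 47).
Complement within [12, 32): [27, 32).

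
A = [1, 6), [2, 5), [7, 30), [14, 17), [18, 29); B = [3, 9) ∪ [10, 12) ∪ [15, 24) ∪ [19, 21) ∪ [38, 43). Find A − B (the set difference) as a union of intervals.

Merge the first list: [1, 6), [7, 30).
Merge the second list: [3, 9), [10, 12), [15, 24), [38, 43).
[1, 6) \ B = [1, 3).
[7, 30) \ B = [9, 10), [12, 15), [24, 30).

[1, 3) ∪ [9, 10) ∪ [12, 15) ∪ [24, 30)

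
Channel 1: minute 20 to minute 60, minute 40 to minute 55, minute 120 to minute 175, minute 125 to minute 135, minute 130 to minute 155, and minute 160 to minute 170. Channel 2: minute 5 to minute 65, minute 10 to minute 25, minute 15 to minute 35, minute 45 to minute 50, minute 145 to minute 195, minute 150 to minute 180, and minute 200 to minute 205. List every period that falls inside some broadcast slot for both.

A, merged: minute 20 to minute 60, minute 120 to minute 175.
B, merged: minute 5 to minute 65, minute 145 to minute 195, minute 200 to minute 205.
minute 20 to minute 60 meets the second set on minute 20 to minute 60.
minute 120 to minute 175 meets the second set on minute 145 to minute 175.

minute 20 to minute 60, minute 145 to minute 175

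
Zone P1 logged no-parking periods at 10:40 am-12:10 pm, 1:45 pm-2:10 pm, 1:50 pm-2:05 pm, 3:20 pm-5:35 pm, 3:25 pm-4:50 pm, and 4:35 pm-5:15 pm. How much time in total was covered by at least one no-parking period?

Merged: 10:40 am-12:10 pm, 1:45 pm-2:10 pm, 3:20 pm-5:35 pm.
Lengths: 1 h 30 min + 25 min + 2 h 15 min = 4 h 10 min.

4 h 10 min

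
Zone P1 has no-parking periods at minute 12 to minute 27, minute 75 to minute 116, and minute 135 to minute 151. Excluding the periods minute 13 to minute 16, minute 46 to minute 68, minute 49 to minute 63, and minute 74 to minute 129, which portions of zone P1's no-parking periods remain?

Merge the second list: minute 13 to minute 16, minute 46 to minute 68, minute 74 to minute 129.
minute 12 to minute 27 with B removed leaves minute 12 to minute 13, minute 16 to minute 27.
minute 75 to minute 116 lies entirely inside B → drops out.
minute 135 to minute 151 is untouched.

minute 12 to minute 13, minute 16 to minute 27, minute 135 to minute 151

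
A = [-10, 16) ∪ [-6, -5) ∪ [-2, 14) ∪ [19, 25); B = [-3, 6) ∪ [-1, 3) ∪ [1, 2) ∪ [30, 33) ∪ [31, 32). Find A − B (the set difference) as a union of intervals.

[-10, -3) ∪ [6, 16) ∪ [19, 25)

First set merges to [-10, 16), [19, 25).
Second set merges to [-3, 6), [30, 33).
[-10, 16) minus B → [-10, -3), [6, 16).
[19, 25): no B overlap → unchanged.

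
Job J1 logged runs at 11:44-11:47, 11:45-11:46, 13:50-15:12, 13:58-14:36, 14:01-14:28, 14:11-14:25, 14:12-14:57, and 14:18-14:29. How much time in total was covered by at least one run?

1 h 25 min

Merged: 11:44-11:47, 13:50-15:12.
Lengths: 3 min + 1 h 22 min = 1 h 25 min.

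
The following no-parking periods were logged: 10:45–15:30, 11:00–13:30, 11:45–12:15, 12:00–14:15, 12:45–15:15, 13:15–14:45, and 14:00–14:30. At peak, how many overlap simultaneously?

Walk the sorted start/end points keeping a running depth.
The depth first hits 5 at 13:15.

5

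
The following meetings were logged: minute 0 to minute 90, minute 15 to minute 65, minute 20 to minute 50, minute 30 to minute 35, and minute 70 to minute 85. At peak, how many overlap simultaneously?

4

Walk the sorted start/end points keeping a running depth.
The depth first hits 4 at minute 30.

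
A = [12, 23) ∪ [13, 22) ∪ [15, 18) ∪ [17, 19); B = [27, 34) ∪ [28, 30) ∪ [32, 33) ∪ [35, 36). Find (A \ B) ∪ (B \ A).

[12, 23) ∪ [27, 34) ∪ [35, 36)

A, merged: [12, 23).
B, merged: [27, 34), [35, 36).
Only in the first: [12, 23).
Only in the second: [27, 34), [35, 36).
Together these are the periods covered by exactly one.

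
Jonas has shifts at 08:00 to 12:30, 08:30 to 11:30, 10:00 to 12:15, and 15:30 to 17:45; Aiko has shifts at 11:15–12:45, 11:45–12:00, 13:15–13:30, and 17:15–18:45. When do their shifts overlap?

First set merges to 08:00–12:30, 15:30–17:45.
Second set merges to 11:15–12:45, 13:15–13:30, 17:15–18:45.
08:00–12:30 ∩ B → 11:15–12:30.
15:30–17:45 ∩ B → 17:15–17:45.

11:15–12:30, 17:15–17:45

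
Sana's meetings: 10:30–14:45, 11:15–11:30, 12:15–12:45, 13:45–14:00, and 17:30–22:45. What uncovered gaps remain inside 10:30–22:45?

14:45–17:30

Covered (merged): 10:30–14:45, 17:30–22:45.
Gaps within 10:30–22:45: 14:45–17:30.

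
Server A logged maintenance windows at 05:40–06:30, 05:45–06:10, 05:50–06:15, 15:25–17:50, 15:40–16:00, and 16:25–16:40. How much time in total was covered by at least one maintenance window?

3 h 15 min

Merged: 05:40-06:30, 15:25-17:50.
Lengths: 50 min + 2 h 25 min = 3 h 15 min.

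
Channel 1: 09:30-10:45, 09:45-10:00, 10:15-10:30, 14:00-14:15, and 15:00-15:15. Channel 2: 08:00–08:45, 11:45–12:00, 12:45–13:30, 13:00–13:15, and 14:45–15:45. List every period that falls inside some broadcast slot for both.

Merge the first list: 09:30-10:45, 14:00-14:15, 15:00-15:15.
Merge the second list: 08:00-08:45, 11:45-12:00, 12:45-13:30, 14:45-15:45.
09:30-10:45 meets no B interval.
14:00-14:15 meets no B interval.
15:00-15:15 ∩ B → 15:00-15:15.

15:00-15:15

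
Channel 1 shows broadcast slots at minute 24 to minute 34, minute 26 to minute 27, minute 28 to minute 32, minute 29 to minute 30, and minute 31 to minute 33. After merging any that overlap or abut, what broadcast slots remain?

minute 26 to minute 27 overlaps/touches minute 24 to minute 34 → extend to minute 24 to minute 34.
minute 28 to minute 32 overlaps/touches minute 24 to minute 34 → extend to minute 24 to minute 34.
minute 29 to minute 30 overlaps/touches minute 24 to minute 34 → extend to minute 24 to minute 34.
minute 31 to minute 33 overlaps/touches minute 24 to minute 34 → extend to minute 24 to minute 34.

minute 24 to minute 34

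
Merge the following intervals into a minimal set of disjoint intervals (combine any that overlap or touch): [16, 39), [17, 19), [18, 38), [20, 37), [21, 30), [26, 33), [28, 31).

[16, 39)

[17, 19) overlaps/touches [16, 39) → extend to [16, 39).
[18, 38) overlaps/touches [16, 39) → extend to [16, 39).
[20, 37) overlaps/touches [16, 39) → extend to [16, 39).
[21, 30) overlaps/touches [16, 39) → extend to [16, 39).
[26, 33) overlaps/touches [16, 39) → extend to [16, 39).
[28, 31) overlaps/touches [16, 39) → extend to [16, 39).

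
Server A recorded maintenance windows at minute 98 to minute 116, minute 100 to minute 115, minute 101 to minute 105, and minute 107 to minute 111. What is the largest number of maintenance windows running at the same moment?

3

Sweep endpoints in order; track running count of active intervals.
Peak of 3 reached at minute 101.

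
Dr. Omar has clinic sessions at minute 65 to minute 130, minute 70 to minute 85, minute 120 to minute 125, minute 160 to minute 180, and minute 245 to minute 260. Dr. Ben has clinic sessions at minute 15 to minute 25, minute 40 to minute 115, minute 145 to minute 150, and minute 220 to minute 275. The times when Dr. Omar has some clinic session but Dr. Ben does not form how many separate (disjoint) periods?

2

First set merges to minute 65 to minute 130, minute 160 to minute 180, minute 245 to minute 260.
A \ B = minute 115 to minute 130, minute 160 to minute 180.
That is 2 disjoint pieces.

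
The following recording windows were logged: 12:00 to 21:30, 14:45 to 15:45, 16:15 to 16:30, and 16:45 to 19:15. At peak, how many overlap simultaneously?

2

Sweep endpoints in order; track running count of active intervals.
Peak of 2 reached at 14:45.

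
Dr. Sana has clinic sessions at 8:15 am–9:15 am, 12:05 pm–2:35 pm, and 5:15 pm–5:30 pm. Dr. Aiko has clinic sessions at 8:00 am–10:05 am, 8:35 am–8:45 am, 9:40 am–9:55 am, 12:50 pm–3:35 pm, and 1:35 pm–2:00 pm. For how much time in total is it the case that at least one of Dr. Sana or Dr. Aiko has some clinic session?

5 h 50 min

Merge the second list: 8:00 am-10:05 am, 12:50 pm-3:35 pm.
A ∪ B = 8:00 am-10:05 am, 12:05 pm-3:35 pm, 5:15 pm-5:30 pm.
Total: 2 h 5 min + 3 h 30 min + 15 min = 5 h 50 min.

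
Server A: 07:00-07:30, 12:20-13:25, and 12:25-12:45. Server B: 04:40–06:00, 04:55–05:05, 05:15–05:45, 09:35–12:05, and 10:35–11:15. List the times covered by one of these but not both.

04:40-06:00, 07:00-07:30, 09:35-12:05, 12:20-13:25

First set merges to 07:00-07:30, 12:20-13:25.
Second set merges to 04:40-06:00, 09:35-12:05.
A but not B: 07:00-07:30, 12:20-13:25.
B but not A: 04:40-06:00, 09:35-12:05.
Combining gives A △ B.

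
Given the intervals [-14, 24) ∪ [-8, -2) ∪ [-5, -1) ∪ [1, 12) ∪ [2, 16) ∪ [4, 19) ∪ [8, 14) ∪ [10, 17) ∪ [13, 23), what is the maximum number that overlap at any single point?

6

At 10, 6 of the intervals are simultaneously active.
No point has more.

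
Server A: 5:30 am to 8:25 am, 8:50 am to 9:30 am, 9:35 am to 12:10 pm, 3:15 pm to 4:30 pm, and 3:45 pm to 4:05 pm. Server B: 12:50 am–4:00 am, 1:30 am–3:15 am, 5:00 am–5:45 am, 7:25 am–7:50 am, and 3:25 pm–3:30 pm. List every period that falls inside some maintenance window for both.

5:30 am–5:45 am, 7:25 am–7:50 am, 3:25 pm–3:30 pm

First set merges to 5:30 am–8:25 am, 8:50 am–9:30 am, 9:35 am–12:10 pm, 3:15 pm–4:30 pm.
Second set merges to 12:50 am–4:00 am, 5:00 am–5:45 am, 7:25 am–7:50 am, 3:25 pm–3:30 pm.
5:30 am–8:25 am overlaps B on 5:30 am–5:45 am, 7:25 am–7:50 am.
8:50 am–9:30 am falls entirely outside B.
9:35 am–12:10 pm falls entirely outside B.
3:15 pm–4:30 pm overlaps B on 3:25 pm–3:30 pm.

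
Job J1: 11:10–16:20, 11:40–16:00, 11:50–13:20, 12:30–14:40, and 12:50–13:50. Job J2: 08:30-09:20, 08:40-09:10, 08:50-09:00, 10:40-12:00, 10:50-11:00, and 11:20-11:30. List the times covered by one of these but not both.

A, merged: 11:10–16:20.
B, merged: 08:30–09:20, 10:40–12:00.
Only in the first: 12:00–16:20.
Only in the second: 08:30–09:20, 10:40–11:10.
Together these are the periods covered by exactly one.

08:30–09:20, 10:40–11:10, 12:00–16:20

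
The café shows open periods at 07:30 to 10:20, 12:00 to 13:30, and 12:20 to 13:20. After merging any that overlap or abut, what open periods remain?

12:00–13:30 is disjoint → start new block.
12:20–13:20 overlaps/touches 12:00–13:30 → extend to 12:00–13:30.

07:30–10:20, 12:00–13:30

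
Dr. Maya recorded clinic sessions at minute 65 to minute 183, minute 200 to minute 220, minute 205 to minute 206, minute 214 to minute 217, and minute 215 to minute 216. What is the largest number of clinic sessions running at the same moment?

At minute 215, 3 of the intervals are simultaneously active.
No point has more.

3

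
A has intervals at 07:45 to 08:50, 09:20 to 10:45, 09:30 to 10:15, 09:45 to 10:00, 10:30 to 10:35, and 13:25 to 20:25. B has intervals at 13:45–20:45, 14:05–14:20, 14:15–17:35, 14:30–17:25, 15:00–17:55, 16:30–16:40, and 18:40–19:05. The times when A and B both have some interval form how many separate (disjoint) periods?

A, merged: 07:45–08:50, 09:20–10:45, 13:25–20:25.
B, merged: 13:45–20:45.
A ∩ B = 13:45–20:25.
That is 1 disjoint piece.

1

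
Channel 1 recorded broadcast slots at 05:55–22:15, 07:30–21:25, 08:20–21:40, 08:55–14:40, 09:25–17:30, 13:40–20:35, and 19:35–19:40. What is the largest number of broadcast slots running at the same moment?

6

At 13:40, 6 of the intervals are simultaneously active.
No point has more.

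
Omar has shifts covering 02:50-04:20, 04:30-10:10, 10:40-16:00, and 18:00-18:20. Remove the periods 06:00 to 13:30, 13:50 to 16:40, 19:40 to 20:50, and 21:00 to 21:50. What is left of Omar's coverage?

02:50-04:20, 04:30-06:00, 13:30-13:50, 18:00-18:20

02:50-04:20: nothing removed.
04:30-10:10 \ B = 04:30-06:00.
10:40-16:00 \ B = 13:30-13:50.
18:00-18:20: nothing removed.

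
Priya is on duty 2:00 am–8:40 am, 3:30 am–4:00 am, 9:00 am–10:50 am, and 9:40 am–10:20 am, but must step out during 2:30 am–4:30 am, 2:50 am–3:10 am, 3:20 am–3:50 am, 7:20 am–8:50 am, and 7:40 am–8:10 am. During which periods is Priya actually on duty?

2:00 am–2:30 am, 4:30 am–7:20 am, 9:00 am–10:50 am

First set merges to 2:00 am–8:40 am, 9:00 am–10:50 am.
Second set merges to 2:30 am–4:30 am, 7:20 am–8:50 am.
2:00 am–8:40 am minus B → 2:00 am–2:30 am, 4:30 am–7:20 am.
9:00 am–10:50 am: no B overlap → unchanged.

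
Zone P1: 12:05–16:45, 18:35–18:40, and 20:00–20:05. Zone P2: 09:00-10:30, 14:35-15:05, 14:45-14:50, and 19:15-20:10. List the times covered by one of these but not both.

Merge the second list: 09:00–10:30, 14:35–15:05, 19:15–20:10.
A but not B: 12:05–14:35, 15:05–16:45, 18:35–18:40.
B but not A: 09:00–10:30, 19:15–20:00, 20:05–20:10.
Combining gives A △ B.

09:00–10:30, 12:05–14:35, 15:05–16:45, 18:35–18:40, 19:15–20:00, 20:05–20:10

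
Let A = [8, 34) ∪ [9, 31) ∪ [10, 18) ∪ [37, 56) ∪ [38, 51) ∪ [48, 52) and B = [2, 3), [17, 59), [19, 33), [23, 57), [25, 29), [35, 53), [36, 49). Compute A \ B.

[8, 17)

A, merged: [8, 34), [37, 56).
B, merged: [2, 3), [17, 59).
[8, 34) with B removed leaves [8, 17).
[37, 56) lies entirely inside B → drops out.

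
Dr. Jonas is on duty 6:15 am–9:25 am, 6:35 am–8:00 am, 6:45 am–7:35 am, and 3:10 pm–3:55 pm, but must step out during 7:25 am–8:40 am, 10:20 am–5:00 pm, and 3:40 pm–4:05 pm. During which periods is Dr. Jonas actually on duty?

6:15 am–7:25 am, 8:40 am–9:25 am

Merge the first list: 6:15 am–9:25 am, 3:10 pm–3:55 pm.
Merge the second list: 7:25 am–8:40 am, 10:20 am–5:00 pm.
6:15 am–9:25 am \ B = 6:15 am–7:25 am, 8:40 am–9:25 am.
3:10 pm–3:55 pm: entirely removed.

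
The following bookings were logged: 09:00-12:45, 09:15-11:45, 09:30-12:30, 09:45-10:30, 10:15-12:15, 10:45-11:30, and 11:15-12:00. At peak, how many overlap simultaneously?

6

Walk the sorted start/end points keeping a running depth.
The depth first hits 6 at 11:15.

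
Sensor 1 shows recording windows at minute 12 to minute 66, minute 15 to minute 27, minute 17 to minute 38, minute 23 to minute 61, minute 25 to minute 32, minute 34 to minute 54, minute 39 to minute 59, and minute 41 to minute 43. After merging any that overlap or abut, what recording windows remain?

minute 12 to minute 66

minute 15 to minute 27 overlaps/touches minute 12 to minute 66 → extend to minute 12 to minute 66.
minute 17 to minute 38 overlaps/touches minute 12 to minute 66 → extend to minute 12 to minute 66.
minute 23 to minute 61 overlaps/touches minute 12 to minute 66 → extend to minute 12 to minute 66.
minute 25 to minute 32 overlaps/touches minute 12 to minute 66 → extend to minute 12 to minute 66.
minute 34 to minute 54 overlaps/touches minute 12 to minute 66 → extend to minute 12 to minute 66.
minute 39 to minute 59 overlaps/touches minute 12 to minute 66 → extend to minute 12 to minute 66.
minute 41 to minute 43 overlaps/touches minute 12 to minute 66 → extend to minute 12 to minute 66.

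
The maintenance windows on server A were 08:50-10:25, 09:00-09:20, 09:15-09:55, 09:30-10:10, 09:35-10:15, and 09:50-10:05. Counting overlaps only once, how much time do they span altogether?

1 h 35 min

Merged: 08:50–10:25.
Length: 1 h 35 min.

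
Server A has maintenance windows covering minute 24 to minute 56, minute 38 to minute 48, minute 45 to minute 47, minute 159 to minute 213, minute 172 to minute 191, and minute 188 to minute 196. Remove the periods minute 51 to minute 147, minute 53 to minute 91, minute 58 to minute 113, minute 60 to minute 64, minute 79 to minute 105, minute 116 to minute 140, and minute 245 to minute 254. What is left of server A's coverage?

minute 24 to minute 51, minute 159 to minute 213

First set merges to minute 24 to minute 56, minute 159 to minute 213.
Second set merges to minute 51 to minute 147, minute 245 to minute 254.
minute 24 to minute 56 with B removed leaves minute 24 to minute 51.
minute 159 to minute 213 is untouched.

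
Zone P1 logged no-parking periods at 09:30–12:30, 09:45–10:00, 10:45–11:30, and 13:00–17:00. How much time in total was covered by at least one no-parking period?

7 h

Merged: 09:30–12:30, 13:00–17:00.
Lengths: 3 h + 4 h = 7 h.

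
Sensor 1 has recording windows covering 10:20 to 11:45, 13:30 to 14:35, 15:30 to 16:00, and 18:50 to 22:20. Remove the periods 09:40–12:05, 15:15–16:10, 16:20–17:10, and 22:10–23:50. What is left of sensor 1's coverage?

10:20–11:45: fully covered by B → removed.
13:30–14:35: no B overlap → unchanged.
15:30–16:00: fully covered by B → removed.
18:50–22:20 minus B → 18:50–22:10.

13:30–14:35, 18:50–22:10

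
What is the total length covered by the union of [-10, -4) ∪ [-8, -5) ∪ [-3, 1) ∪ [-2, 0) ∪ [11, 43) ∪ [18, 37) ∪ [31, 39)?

Merged: [-10, -4), [-3, 1), [11, 43).
Lengths: 6 + 4 + 32 = 42.

42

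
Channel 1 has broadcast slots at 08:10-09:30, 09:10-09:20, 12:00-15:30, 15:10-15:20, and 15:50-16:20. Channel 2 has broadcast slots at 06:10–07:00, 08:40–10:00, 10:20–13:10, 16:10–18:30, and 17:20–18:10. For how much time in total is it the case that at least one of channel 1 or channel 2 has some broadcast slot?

10 h 30 min

A, merged: 08:10-09:30, 12:00-15:30, 15:50-16:20.
B, merged: 06:10-07:00, 08:40-10:00, 10:20-13:10, 16:10-18:30.
A ∪ B = 06:10-07:00, 08:10-10:00, 10:20-15:30, 15:50-18:30.
Total: 50 min + 1 h 50 min + 5 h 10 min + 2 h 40 min = 10 h 30 min.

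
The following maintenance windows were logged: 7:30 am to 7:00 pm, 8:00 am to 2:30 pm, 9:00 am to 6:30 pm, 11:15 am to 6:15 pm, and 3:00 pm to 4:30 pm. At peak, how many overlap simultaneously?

4

Walk the sorted start/end points keeping a running depth.
The depth first hits 4 at 11:15 am.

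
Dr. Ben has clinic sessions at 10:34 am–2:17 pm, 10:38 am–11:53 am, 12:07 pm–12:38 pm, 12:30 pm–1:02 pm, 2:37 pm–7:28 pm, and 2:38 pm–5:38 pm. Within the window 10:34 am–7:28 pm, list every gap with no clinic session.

After merging, the occupied span is 10:34 am-2:17 pm, 2:37 pm-7:28 pm.
Gaps within 10:34 am-7:28 pm: 2:17 pm-2:37 pm.

2:17 pm-2:37 pm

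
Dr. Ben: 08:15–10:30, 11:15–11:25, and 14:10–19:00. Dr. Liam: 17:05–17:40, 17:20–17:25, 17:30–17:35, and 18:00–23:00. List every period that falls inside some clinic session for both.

Merge the second list: 17:05-17:40, 18:00-23:00.
08:15-10:30 falls entirely outside B.
11:15-11:25 falls entirely outside B.
14:10-19:00 overlaps B on 17:05-17:40, 18:00-19:00.

17:05-17:40, 18:00-19:00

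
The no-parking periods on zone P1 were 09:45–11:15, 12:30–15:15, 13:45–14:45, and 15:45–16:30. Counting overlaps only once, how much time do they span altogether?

Merged: 09:45-11:15, 12:30-15:15, 15:45-16:30.
Lengths: 1 h 30 min + 2 h 45 min + 45 min = 5 h.

5 h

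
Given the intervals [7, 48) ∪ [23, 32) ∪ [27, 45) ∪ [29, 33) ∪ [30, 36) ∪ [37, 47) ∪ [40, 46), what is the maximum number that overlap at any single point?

At 30, 5 of the intervals are simultaneously active.
No point has more.

5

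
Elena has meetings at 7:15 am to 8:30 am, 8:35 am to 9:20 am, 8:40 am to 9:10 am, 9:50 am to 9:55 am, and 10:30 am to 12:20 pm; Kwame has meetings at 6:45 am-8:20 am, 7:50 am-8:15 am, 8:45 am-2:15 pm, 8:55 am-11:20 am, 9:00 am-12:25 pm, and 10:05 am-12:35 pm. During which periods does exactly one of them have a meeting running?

6:45 am–7:15 am, 8:20 am–8:30 am, 8:35 am–8:45 am, 9:20 am–9:50 am, 9:55 am–10:30 am, 12:20 pm–2:15 pm

A, merged: 7:15 am–8:30 am, 8:35 am–9:20 am, 9:50 am–9:55 am, 10:30 am–12:20 pm.
B, merged: 6:45 am–8:20 am, 8:45 am–2:15 pm.
A \ B = 8:20 am–8:30 am, 8:35 am–8:45 am.
B \ A = 6:45 am–7:15 am, 9:20 am–9:50 am, 9:55 am–10:30 am, 12:20 pm–2:15 pm.
Union of the two gives the symmetric difference.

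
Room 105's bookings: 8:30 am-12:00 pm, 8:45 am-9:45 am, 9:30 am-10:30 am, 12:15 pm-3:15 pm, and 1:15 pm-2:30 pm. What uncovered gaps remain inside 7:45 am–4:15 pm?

7:45 am–8:30 am, 12:00 pm–12:15 pm, 3:15 pm–4:15 pm

Covered (merged): 8:30 am–12:00 pm, 12:15 pm–3:15 pm.
Gaps within 7:45 am–4:15 pm: 7:45 am–8:30 am, 12:00 pm–12:15 pm, 3:15 pm–4:15 pm.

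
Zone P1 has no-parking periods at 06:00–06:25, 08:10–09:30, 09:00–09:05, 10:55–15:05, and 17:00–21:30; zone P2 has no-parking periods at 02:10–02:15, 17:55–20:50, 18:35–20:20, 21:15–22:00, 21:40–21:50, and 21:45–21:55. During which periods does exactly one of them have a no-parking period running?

A, merged: 06:00–06:25, 08:10–09:30, 10:55–15:05, 17:00–21:30.
B, merged: 02:10–02:15, 17:55–20:50, 21:15–22:00.
A \ B = 06:00–06:25, 08:10–09:30, 10:55–15:05, 17:00–17:55, 20:50–21:15.
B \ A = 02:10–02:15, 21:30–22:00.
Union of the two gives the symmetric difference.

02:10–02:15, 06:00–06:25, 08:10–09:30, 10:55–15:05, 17:00–17:55, 20:50–21:15, 21:30–22:00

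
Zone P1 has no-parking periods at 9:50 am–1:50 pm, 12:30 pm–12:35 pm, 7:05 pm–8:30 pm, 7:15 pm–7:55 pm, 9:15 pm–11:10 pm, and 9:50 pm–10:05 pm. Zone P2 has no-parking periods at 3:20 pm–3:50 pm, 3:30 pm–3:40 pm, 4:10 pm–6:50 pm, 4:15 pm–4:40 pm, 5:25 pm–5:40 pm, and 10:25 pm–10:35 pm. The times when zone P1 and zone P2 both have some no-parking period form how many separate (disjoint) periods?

1

Merge the first list: 9:50 am–1:50 pm, 7:05 pm–8:30 pm, 9:15 pm–11:10 pm.
Merge the second list: 3:20 pm–3:50 pm, 4:10 pm–6:50 pm, 10:25 pm–10:35 pm.
A ∩ B = 10:25 pm–10:35 pm.
That is 1 disjoint piece.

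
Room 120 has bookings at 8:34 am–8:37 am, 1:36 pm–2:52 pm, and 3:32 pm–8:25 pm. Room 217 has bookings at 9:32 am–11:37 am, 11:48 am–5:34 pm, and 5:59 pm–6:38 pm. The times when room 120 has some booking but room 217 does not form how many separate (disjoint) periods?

A \ B = 8:34 am-8:37 am, 5:34 pm-5:59 pm, 6:38 pm-8:25 pm.
That is 3 disjoint pieces.

3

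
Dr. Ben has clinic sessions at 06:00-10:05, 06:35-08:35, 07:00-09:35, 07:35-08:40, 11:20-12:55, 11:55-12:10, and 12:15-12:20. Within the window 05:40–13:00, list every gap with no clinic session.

05:40–06:00, 10:05–11:20, 12:55–13:00

After merging, the occupied span is 06:00–10:05, 11:20–12:55.
Uncovered inside 05:40–13:00: 05:40–06:00, 10:05–11:20, 12:55–13:00.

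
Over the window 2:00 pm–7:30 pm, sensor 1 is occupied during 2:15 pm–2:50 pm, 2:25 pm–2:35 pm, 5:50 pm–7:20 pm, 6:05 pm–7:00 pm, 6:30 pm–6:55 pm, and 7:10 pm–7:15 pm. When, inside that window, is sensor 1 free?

Covered (merged): 2:15 pm–2:50 pm, 5:50 pm–7:20 pm.
Uncovered inside 2:00 pm–7:30 pm: 2:00 pm–2:15 pm, 2:50 pm–5:50 pm, 7:20 pm–7:30 pm.

2:00 pm–2:15 pm, 2:50 pm–5:50 pm, 7:20 pm–7:30 pm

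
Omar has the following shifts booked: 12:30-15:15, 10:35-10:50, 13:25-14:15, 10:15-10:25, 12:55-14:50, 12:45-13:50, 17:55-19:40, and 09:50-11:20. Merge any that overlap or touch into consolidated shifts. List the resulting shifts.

09:50–11:20, 12:30–15:15, 17:55–19:40

Sort by start: 09:50–11:20, 10:15–10:25, 10:35–10:50, 12:30–15:15, 12:45–13:50, 12:55–14:50, 13:25–14:15, 17:55–19:40.
10:15–10:25 overlaps/touches 09:50–11:20 → extend to 09:50–11:20.
10:35–10:50 overlaps/touches 09:50–11:20 → extend to 09:50–11:20.
12:30–15:15 is disjoint → start new block.
12:45–13:50 overlaps/touches 12:30–15:15 → extend to 12:30–15:15.
12:55–14:50 overlaps/touches 12:30–15:15 → extend to 12:30–15:15.
13:25–14:15 overlaps/touches 12:30–15:15 → extend to 12:30–15:15.
17:55–19:40 is disjoint → start new block.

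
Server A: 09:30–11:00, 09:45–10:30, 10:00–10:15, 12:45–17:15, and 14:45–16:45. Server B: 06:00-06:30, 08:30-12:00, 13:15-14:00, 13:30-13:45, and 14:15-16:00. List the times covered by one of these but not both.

06:00–06:30, 08:30–09:30, 11:00–12:00, 12:45–13:15, 14:00–14:15, 16:00–17:15

A, merged: 09:30–11:00, 12:45–17:15.
B, merged: 06:00–06:30, 08:30–12:00, 13:15–14:00, 14:15–16:00.
A \ B = 12:45–13:15, 14:00–14:15, 16:00–17:15.
B \ A = 06:00–06:30, 08:30–09:30, 11:00–12:00.
Union of the two gives the symmetric difference.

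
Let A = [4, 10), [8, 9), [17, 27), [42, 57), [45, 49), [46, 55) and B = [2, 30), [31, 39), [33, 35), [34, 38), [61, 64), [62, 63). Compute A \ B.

[42, 57)

Merge the first list: [4, 10), [17, 27), [42, 57).
Merge the second list: [2, 30), [31, 39), [61, 64).
[4, 10): fully covered by B → removed.
[17, 27): fully covered by B → removed.
[42, 57): no B overlap → unchanged.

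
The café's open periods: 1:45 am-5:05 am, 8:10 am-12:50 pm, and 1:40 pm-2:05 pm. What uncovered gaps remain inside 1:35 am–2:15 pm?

1:35 am-1:45 am, 5:05 am-8:10 am, 12:50 pm-1:40 pm, 2:05 pm-2:15 pm

Covered (merged): 1:45 am-5:05 am, 8:10 am-12:50 pm, 1:40 pm-2:05 pm.
Complement within 1:35 am-2:15 pm: 1:35 am-1:45 am, 5:05 am-8:10 am, 12:50 pm-1:40 pm, 2:05 pm-2:15 pm.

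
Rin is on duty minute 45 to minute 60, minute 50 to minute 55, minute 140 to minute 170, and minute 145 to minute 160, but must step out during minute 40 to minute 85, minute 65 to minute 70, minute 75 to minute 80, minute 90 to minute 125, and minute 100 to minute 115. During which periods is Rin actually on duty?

minute 140 to minute 170

A, merged: minute 45 to minute 60, minute 140 to minute 170.
B, merged: minute 40 to minute 85, minute 90 to minute 125.
minute 45 to minute 60 lies entirely inside B → drops out.
minute 140 to minute 170 is untouched.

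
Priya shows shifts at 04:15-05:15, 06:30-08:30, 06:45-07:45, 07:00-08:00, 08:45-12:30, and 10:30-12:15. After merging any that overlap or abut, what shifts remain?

06:30–08:30 is disjoint → start new block.
06:45–07:45 overlaps/touches 06:30–08:30 → extend to 06:30–08:30.
07:00–08:00 overlaps/touches 06:30–08:30 → extend to 06:30–08:30.
08:45–12:30 is disjoint → start new block.
10:30–12:15 overlaps/touches 08:45–12:30 → extend to 08:45–12:30.

04:15–05:15, 06:30–08:30, 08:45–12:30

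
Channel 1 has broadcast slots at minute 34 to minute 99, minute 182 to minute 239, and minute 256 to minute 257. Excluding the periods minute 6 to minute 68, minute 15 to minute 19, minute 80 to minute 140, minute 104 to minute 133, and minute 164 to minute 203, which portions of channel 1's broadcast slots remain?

Second set merges to minute 6 to minute 68, minute 80 to minute 140, minute 164 to minute 203.
minute 34 to minute 99 \ B = minute 68 to minute 80.
minute 182 to minute 239 \ B = minute 203 to minute 239.
minute 256 to minute 257: nothing removed.

minute 68 to minute 80, minute 203 to minute 239, minute 256 to minute 257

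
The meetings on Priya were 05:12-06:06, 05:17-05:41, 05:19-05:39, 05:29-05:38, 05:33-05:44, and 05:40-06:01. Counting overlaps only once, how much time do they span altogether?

Merged: 05:12–06:06.
Length: 54 min.

54 min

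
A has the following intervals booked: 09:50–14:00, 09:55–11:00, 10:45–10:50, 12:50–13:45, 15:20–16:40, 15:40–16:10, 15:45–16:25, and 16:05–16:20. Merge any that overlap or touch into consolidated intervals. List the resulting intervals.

09:50–14:00, 15:20–16:40

09:55–11:00 overlaps/touches 09:50–14:00 → extend to 09:50–14:00.
10:45–10:50 overlaps/touches 09:50–14:00 → extend to 09:50–14:00.
12:50–13:45 overlaps/touches 09:50–14:00 → extend to 09:50–14:00.
15:20–16:40 is disjoint → start new block.
15:40–16:10 overlaps/touches 15:20–16:40 → extend to 15:20–16:40.
15:45–16:25 overlaps/touches 15:20–16:40 → extend to 15:20–16:40.
16:05–16:20 overlaps/touches 15:20–16:40 → extend to 15:20–16:40.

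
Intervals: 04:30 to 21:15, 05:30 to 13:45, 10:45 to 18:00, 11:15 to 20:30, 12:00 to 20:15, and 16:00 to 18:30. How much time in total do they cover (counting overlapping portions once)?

Merged: 04:30–21:15.
Length: 16 h 45 min.

16 h 45 min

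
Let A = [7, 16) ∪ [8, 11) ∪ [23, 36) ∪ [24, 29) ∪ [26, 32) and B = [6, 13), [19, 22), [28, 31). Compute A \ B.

[13, 16) ∪ [23, 28) ∪ [31, 36)

First set merges to [7, 16), [23, 36).
[7, 16) minus B → [13, 16).
[23, 36) minus B → [23, 28), [31, 36).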